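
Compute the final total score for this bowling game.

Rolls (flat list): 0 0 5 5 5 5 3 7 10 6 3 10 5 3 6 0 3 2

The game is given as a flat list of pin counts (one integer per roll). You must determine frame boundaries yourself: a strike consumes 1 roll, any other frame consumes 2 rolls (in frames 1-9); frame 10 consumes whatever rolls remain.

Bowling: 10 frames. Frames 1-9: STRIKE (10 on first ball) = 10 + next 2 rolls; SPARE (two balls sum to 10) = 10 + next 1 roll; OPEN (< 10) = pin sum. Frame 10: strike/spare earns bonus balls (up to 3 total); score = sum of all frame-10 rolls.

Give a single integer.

Frame 1: OPEN (0+0=0). Cumulative: 0
Frame 2: SPARE (5+5=10). 10 + next roll (5) = 15. Cumulative: 15
Frame 3: SPARE (5+5=10). 10 + next roll (3) = 13. Cumulative: 28
Frame 4: SPARE (3+7=10). 10 + next roll (10) = 20. Cumulative: 48
Frame 5: STRIKE. 10 + next two rolls (6+3) = 19. Cumulative: 67
Frame 6: OPEN (6+3=9). Cumulative: 76
Frame 7: STRIKE. 10 + next two rolls (5+3) = 18. Cumulative: 94
Frame 8: OPEN (5+3=8). Cumulative: 102
Frame 9: OPEN (6+0=6). Cumulative: 108
Frame 10: OPEN. Sum of all frame-10 rolls (3+2) = 5. Cumulative: 113

Answer: 113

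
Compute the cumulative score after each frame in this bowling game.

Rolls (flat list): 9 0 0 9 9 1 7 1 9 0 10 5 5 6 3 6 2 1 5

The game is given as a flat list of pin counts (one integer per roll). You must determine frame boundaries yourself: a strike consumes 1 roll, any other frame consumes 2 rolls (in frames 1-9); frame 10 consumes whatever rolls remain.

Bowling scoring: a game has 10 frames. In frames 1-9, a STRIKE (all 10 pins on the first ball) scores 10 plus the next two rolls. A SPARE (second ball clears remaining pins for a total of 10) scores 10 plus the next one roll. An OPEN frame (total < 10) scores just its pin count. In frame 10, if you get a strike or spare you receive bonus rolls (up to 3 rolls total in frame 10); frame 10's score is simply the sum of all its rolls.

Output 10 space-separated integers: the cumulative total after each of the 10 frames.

Frame 1: OPEN (9+0=9). Cumulative: 9
Frame 2: OPEN (0+9=9). Cumulative: 18
Frame 3: SPARE (9+1=10). 10 + next roll (7) = 17. Cumulative: 35
Frame 4: OPEN (7+1=8). Cumulative: 43
Frame 5: OPEN (9+0=9). Cumulative: 52
Frame 6: STRIKE. 10 + next two rolls (5+5) = 20. Cumulative: 72
Frame 7: SPARE (5+5=10). 10 + next roll (6) = 16. Cumulative: 88
Frame 8: OPEN (6+3=9). Cumulative: 97
Frame 9: OPEN (6+2=8). Cumulative: 105
Frame 10: OPEN. Sum of all frame-10 rolls (1+5) = 6. Cumulative: 111

Answer: 9 18 35 43 52 72 88 97 105 111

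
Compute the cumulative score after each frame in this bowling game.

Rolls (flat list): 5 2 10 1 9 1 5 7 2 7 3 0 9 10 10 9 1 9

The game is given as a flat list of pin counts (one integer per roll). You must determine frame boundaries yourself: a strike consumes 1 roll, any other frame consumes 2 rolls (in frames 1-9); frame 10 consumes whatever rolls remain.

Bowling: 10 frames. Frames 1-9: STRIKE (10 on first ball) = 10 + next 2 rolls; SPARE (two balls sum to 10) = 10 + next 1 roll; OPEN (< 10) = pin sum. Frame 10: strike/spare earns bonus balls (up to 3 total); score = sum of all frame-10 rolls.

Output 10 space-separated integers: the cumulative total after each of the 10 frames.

Frame 1: OPEN (5+2=7). Cumulative: 7
Frame 2: STRIKE. 10 + next two rolls (1+9) = 20. Cumulative: 27
Frame 3: SPARE (1+9=10). 10 + next roll (1) = 11. Cumulative: 38
Frame 4: OPEN (1+5=6). Cumulative: 44
Frame 5: OPEN (7+2=9). Cumulative: 53
Frame 6: SPARE (7+3=10). 10 + next roll (0) = 10. Cumulative: 63
Frame 7: OPEN (0+9=9). Cumulative: 72
Frame 8: STRIKE. 10 + next two rolls (10+9) = 29. Cumulative: 101
Frame 9: STRIKE. 10 + next two rolls (9+1) = 20. Cumulative: 121
Frame 10: SPARE. Sum of all frame-10 rolls (9+1+9) = 19. Cumulative: 140

Answer: 7 27 38 44 53 63 72 101 121 140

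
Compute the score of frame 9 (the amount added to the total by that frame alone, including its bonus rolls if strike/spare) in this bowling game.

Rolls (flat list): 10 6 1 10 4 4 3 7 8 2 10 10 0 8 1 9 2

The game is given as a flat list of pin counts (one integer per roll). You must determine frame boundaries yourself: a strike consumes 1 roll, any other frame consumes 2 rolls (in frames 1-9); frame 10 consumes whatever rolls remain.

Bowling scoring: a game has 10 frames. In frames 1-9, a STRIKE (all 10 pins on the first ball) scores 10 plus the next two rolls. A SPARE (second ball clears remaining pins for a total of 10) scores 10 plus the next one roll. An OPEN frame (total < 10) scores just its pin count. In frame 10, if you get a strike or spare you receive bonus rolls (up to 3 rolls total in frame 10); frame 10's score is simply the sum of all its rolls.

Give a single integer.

Answer: 8

Derivation:
Frame 1: STRIKE. 10 + next two rolls (6+1) = 17. Cumulative: 17
Frame 2: OPEN (6+1=7). Cumulative: 24
Frame 3: STRIKE. 10 + next two rolls (4+4) = 18. Cumulative: 42
Frame 4: OPEN (4+4=8). Cumulative: 50
Frame 5: SPARE (3+7=10). 10 + next roll (8) = 18. Cumulative: 68
Frame 6: SPARE (8+2=10). 10 + next roll (10) = 20. Cumulative: 88
Frame 7: STRIKE. 10 + next two rolls (10+0) = 20. Cumulative: 108
Frame 8: STRIKE. 10 + next two rolls (0+8) = 18. Cumulative: 126
Frame 9: OPEN (0+8=8). Cumulative: 134
Frame 10: SPARE. Sum of all frame-10 rolls (1+9+2) = 12. Cumulative: 146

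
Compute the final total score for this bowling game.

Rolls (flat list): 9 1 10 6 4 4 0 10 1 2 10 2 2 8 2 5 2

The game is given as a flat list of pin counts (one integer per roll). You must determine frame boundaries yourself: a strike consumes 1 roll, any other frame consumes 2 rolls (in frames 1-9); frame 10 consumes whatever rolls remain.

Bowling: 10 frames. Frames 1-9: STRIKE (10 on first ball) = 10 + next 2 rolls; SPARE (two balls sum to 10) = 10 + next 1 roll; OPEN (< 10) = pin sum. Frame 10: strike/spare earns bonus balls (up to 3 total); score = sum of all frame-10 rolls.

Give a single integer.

Frame 1: SPARE (9+1=10). 10 + next roll (10) = 20. Cumulative: 20
Frame 2: STRIKE. 10 + next two rolls (6+4) = 20. Cumulative: 40
Frame 3: SPARE (6+4=10). 10 + next roll (4) = 14. Cumulative: 54
Frame 4: OPEN (4+0=4). Cumulative: 58
Frame 5: STRIKE. 10 + next two rolls (1+2) = 13. Cumulative: 71
Frame 6: OPEN (1+2=3). Cumulative: 74
Frame 7: STRIKE. 10 + next two rolls (2+2) = 14. Cumulative: 88
Frame 8: OPEN (2+2=4). Cumulative: 92
Frame 9: SPARE (8+2=10). 10 + next roll (5) = 15. Cumulative: 107
Frame 10: OPEN. Sum of all frame-10 rolls (5+2) = 7. Cumulative: 114

Answer: 114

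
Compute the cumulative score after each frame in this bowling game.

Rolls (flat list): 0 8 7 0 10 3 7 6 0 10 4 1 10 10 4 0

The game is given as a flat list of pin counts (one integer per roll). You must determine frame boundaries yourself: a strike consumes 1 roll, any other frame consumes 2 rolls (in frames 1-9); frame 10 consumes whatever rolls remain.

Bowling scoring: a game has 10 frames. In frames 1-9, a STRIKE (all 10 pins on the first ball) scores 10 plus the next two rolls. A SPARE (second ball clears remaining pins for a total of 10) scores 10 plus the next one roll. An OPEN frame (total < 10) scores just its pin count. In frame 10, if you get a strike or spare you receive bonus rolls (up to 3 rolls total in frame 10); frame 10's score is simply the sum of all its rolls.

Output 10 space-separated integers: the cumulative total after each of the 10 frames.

Frame 1: OPEN (0+8=8). Cumulative: 8
Frame 2: OPEN (7+0=7). Cumulative: 15
Frame 3: STRIKE. 10 + next two rolls (3+7) = 20. Cumulative: 35
Frame 4: SPARE (3+7=10). 10 + next roll (6) = 16. Cumulative: 51
Frame 5: OPEN (6+0=6). Cumulative: 57
Frame 6: STRIKE. 10 + next two rolls (4+1) = 15. Cumulative: 72
Frame 7: OPEN (4+1=5). Cumulative: 77
Frame 8: STRIKE. 10 + next two rolls (10+4) = 24. Cumulative: 101
Frame 9: STRIKE. 10 + next two rolls (4+0) = 14. Cumulative: 115
Frame 10: OPEN. Sum of all frame-10 rolls (4+0) = 4. Cumulative: 119

Answer: 8 15 35 51 57 72 77 101 115 119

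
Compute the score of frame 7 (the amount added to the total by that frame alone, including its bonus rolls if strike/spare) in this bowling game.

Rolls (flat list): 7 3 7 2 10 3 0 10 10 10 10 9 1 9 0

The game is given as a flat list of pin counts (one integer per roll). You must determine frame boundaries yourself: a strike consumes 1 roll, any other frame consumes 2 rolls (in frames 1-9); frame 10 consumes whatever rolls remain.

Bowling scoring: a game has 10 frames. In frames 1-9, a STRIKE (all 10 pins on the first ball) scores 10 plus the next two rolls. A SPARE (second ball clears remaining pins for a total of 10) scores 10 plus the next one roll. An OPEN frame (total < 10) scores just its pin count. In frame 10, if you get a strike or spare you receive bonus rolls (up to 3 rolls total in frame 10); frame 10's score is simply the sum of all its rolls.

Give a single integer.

Answer: 29

Derivation:
Frame 1: SPARE (7+3=10). 10 + next roll (7) = 17. Cumulative: 17
Frame 2: OPEN (7+2=9). Cumulative: 26
Frame 3: STRIKE. 10 + next two rolls (3+0) = 13. Cumulative: 39
Frame 4: OPEN (3+0=3). Cumulative: 42
Frame 5: STRIKE. 10 + next two rolls (10+10) = 30. Cumulative: 72
Frame 6: STRIKE. 10 + next two rolls (10+10) = 30. Cumulative: 102
Frame 7: STRIKE. 10 + next two rolls (10+9) = 29. Cumulative: 131
Frame 8: STRIKE. 10 + next two rolls (9+1) = 20. Cumulative: 151
Frame 9: SPARE (9+1=10). 10 + next roll (9) = 19. Cumulative: 170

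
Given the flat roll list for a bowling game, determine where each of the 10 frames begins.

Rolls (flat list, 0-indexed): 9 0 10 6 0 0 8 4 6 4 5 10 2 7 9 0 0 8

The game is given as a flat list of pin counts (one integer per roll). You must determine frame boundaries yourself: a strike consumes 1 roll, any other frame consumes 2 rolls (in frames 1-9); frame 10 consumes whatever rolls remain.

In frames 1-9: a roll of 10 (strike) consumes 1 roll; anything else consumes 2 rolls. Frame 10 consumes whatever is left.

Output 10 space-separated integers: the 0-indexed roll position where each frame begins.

Answer: 0 2 3 5 7 9 11 12 14 16

Derivation:
Frame 1 starts at roll index 0: rolls=9,0 (sum=9), consumes 2 rolls
Frame 2 starts at roll index 2: roll=10 (strike), consumes 1 roll
Frame 3 starts at roll index 3: rolls=6,0 (sum=6), consumes 2 rolls
Frame 4 starts at roll index 5: rolls=0,8 (sum=8), consumes 2 rolls
Frame 5 starts at roll index 7: rolls=4,6 (sum=10), consumes 2 rolls
Frame 6 starts at roll index 9: rolls=4,5 (sum=9), consumes 2 rolls
Frame 7 starts at roll index 11: roll=10 (strike), consumes 1 roll
Frame 8 starts at roll index 12: rolls=2,7 (sum=9), consumes 2 rolls
Frame 9 starts at roll index 14: rolls=9,0 (sum=9), consumes 2 rolls
Frame 10 starts at roll index 16: 2 remaining rolls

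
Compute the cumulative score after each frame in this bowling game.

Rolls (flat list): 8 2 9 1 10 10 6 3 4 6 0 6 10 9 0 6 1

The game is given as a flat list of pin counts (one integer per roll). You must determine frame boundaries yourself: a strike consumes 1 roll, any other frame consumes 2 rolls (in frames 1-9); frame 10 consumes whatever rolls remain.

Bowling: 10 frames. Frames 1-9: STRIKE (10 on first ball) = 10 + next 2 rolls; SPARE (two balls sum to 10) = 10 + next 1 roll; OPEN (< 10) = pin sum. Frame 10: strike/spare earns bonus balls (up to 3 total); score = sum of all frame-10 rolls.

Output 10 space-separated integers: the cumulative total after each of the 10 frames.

Answer: 19 39 65 84 93 103 109 128 137 144

Derivation:
Frame 1: SPARE (8+2=10). 10 + next roll (9) = 19. Cumulative: 19
Frame 2: SPARE (9+1=10). 10 + next roll (10) = 20. Cumulative: 39
Frame 3: STRIKE. 10 + next two rolls (10+6) = 26. Cumulative: 65
Frame 4: STRIKE. 10 + next two rolls (6+3) = 19. Cumulative: 84
Frame 5: OPEN (6+3=9). Cumulative: 93
Frame 6: SPARE (4+6=10). 10 + next roll (0) = 10. Cumulative: 103
Frame 7: OPEN (0+6=6). Cumulative: 109
Frame 8: STRIKE. 10 + next two rolls (9+0) = 19. Cumulative: 128
Frame 9: OPEN (9+0=9). Cumulative: 137
Frame 10: OPEN. Sum of all frame-10 rolls (6+1) = 7. Cumulative: 144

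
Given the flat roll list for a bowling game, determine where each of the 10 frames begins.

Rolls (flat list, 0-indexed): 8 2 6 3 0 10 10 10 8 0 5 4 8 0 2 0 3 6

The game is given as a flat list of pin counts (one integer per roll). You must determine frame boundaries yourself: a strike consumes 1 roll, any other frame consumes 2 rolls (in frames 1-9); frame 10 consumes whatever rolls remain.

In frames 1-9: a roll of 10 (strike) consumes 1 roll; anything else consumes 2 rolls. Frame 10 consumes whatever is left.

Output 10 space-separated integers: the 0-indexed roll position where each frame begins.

Frame 1 starts at roll index 0: rolls=8,2 (sum=10), consumes 2 rolls
Frame 2 starts at roll index 2: rolls=6,3 (sum=9), consumes 2 rolls
Frame 3 starts at roll index 4: rolls=0,10 (sum=10), consumes 2 rolls
Frame 4 starts at roll index 6: roll=10 (strike), consumes 1 roll
Frame 5 starts at roll index 7: roll=10 (strike), consumes 1 roll
Frame 6 starts at roll index 8: rolls=8,0 (sum=8), consumes 2 rolls
Frame 7 starts at roll index 10: rolls=5,4 (sum=9), consumes 2 rolls
Frame 8 starts at roll index 12: rolls=8,0 (sum=8), consumes 2 rolls
Frame 9 starts at roll index 14: rolls=2,0 (sum=2), consumes 2 rolls
Frame 10 starts at roll index 16: 2 remaining rolls

Answer: 0 2 4 6 7 8 10 12 14 16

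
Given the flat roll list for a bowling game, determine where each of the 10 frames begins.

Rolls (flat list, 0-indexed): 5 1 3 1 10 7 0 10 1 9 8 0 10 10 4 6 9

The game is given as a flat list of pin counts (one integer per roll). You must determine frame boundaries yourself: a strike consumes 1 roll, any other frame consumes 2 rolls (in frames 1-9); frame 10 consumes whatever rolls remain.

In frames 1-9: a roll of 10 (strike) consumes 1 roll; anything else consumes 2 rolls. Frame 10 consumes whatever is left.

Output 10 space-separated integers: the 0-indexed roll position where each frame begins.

Answer: 0 2 4 5 7 8 10 12 13 14

Derivation:
Frame 1 starts at roll index 0: rolls=5,1 (sum=6), consumes 2 rolls
Frame 2 starts at roll index 2: rolls=3,1 (sum=4), consumes 2 rolls
Frame 3 starts at roll index 4: roll=10 (strike), consumes 1 roll
Frame 4 starts at roll index 5: rolls=7,0 (sum=7), consumes 2 rolls
Frame 5 starts at roll index 7: roll=10 (strike), consumes 1 roll
Frame 6 starts at roll index 8: rolls=1,9 (sum=10), consumes 2 rolls
Frame 7 starts at roll index 10: rolls=8,0 (sum=8), consumes 2 rolls
Frame 8 starts at roll index 12: roll=10 (strike), consumes 1 roll
Frame 9 starts at roll index 13: roll=10 (strike), consumes 1 roll
Frame 10 starts at roll index 14: 3 remaining rolls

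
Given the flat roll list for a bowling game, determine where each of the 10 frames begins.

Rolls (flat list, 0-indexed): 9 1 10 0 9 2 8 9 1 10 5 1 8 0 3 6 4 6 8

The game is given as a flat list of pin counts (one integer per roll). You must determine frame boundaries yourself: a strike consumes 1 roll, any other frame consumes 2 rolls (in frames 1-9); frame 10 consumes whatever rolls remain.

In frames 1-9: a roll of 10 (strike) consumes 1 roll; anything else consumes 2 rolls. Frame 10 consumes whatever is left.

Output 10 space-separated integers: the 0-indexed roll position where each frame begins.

Frame 1 starts at roll index 0: rolls=9,1 (sum=10), consumes 2 rolls
Frame 2 starts at roll index 2: roll=10 (strike), consumes 1 roll
Frame 3 starts at roll index 3: rolls=0,9 (sum=9), consumes 2 rolls
Frame 4 starts at roll index 5: rolls=2,8 (sum=10), consumes 2 rolls
Frame 5 starts at roll index 7: rolls=9,1 (sum=10), consumes 2 rolls
Frame 6 starts at roll index 9: roll=10 (strike), consumes 1 roll
Frame 7 starts at roll index 10: rolls=5,1 (sum=6), consumes 2 rolls
Frame 8 starts at roll index 12: rolls=8,0 (sum=8), consumes 2 rolls
Frame 9 starts at roll index 14: rolls=3,6 (sum=9), consumes 2 rolls
Frame 10 starts at roll index 16: 3 remaining rolls

Answer: 0 2 3 5 7 9 10 12 14 16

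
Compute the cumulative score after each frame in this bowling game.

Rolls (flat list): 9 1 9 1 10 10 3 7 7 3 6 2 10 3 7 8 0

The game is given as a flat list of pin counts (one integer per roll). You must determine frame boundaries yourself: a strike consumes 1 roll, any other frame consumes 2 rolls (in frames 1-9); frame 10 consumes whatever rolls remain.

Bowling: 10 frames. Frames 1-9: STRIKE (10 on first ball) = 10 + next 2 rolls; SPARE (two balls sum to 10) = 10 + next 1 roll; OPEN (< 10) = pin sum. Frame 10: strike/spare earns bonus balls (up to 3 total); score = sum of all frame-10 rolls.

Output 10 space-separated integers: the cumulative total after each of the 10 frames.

Answer: 19 39 62 82 99 115 123 143 161 169

Derivation:
Frame 1: SPARE (9+1=10). 10 + next roll (9) = 19. Cumulative: 19
Frame 2: SPARE (9+1=10). 10 + next roll (10) = 20. Cumulative: 39
Frame 3: STRIKE. 10 + next two rolls (10+3) = 23. Cumulative: 62
Frame 4: STRIKE. 10 + next two rolls (3+7) = 20. Cumulative: 82
Frame 5: SPARE (3+7=10). 10 + next roll (7) = 17. Cumulative: 99
Frame 6: SPARE (7+3=10). 10 + next roll (6) = 16. Cumulative: 115
Frame 7: OPEN (6+2=8). Cumulative: 123
Frame 8: STRIKE. 10 + next two rolls (3+7) = 20. Cumulative: 143
Frame 9: SPARE (3+7=10). 10 + next roll (8) = 18. Cumulative: 161
Frame 10: OPEN. Sum of all frame-10 rolls (8+0) = 8. Cumulative: 169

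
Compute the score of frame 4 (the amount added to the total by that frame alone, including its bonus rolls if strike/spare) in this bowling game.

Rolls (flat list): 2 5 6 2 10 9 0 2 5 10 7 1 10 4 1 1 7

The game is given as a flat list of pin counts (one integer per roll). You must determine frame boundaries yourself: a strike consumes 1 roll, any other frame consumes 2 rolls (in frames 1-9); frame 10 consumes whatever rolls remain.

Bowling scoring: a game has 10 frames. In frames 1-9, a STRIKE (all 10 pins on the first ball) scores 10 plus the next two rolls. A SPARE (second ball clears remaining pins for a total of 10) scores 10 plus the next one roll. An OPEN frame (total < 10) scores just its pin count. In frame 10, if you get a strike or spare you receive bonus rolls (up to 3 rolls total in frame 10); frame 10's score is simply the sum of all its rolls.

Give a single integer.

Answer: 9

Derivation:
Frame 1: OPEN (2+5=7). Cumulative: 7
Frame 2: OPEN (6+2=8). Cumulative: 15
Frame 3: STRIKE. 10 + next two rolls (9+0) = 19. Cumulative: 34
Frame 4: OPEN (9+0=9). Cumulative: 43
Frame 5: OPEN (2+5=7). Cumulative: 50
Frame 6: STRIKE. 10 + next two rolls (7+1) = 18. Cumulative: 68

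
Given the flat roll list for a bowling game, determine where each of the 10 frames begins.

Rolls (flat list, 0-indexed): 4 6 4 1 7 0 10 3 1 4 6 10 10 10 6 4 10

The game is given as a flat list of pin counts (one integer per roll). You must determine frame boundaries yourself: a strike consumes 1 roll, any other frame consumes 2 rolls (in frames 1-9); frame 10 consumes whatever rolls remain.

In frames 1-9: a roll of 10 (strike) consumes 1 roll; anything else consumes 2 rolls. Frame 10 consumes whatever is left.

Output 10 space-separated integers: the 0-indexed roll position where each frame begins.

Frame 1 starts at roll index 0: rolls=4,6 (sum=10), consumes 2 rolls
Frame 2 starts at roll index 2: rolls=4,1 (sum=5), consumes 2 rolls
Frame 3 starts at roll index 4: rolls=7,0 (sum=7), consumes 2 rolls
Frame 4 starts at roll index 6: roll=10 (strike), consumes 1 roll
Frame 5 starts at roll index 7: rolls=3,1 (sum=4), consumes 2 rolls
Frame 6 starts at roll index 9: rolls=4,6 (sum=10), consumes 2 rolls
Frame 7 starts at roll index 11: roll=10 (strike), consumes 1 roll
Frame 8 starts at roll index 12: roll=10 (strike), consumes 1 roll
Frame 9 starts at roll index 13: roll=10 (strike), consumes 1 roll
Frame 10 starts at roll index 14: 3 remaining rolls

Answer: 0 2 4 6 7 9 11 12 13 14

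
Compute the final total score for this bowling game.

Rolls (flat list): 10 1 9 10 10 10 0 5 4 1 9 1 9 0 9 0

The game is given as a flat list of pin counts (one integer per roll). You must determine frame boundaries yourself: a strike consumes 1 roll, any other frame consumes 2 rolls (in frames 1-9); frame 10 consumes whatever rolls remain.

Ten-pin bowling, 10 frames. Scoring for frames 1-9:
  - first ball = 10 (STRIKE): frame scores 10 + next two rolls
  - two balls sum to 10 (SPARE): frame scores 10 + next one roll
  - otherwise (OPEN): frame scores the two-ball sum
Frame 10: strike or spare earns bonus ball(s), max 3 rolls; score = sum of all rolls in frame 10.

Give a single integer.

Answer: 152

Derivation:
Frame 1: STRIKE. 10 + next two rolls (1+9) = 20. Cumulative: 20
Frame 2: SPARE (1+9=10). 10 + next roll (10) = 20. Cumulative: 40
Frame 3: STRIKE. 10 + next two rolls (10+10) = 30. Cumulative: 70
Frame 4: STRIKE. 10 + next two rolls (10+0) = 20. Cumulative: 90
Frame 5: STRIKE. 10 + next two rolls (0+5) = 15. Cumulative: 105
Frame 6: OPEN (0+5=5). Cumulative: 110
Frame 7: OPEN (4+1=5). Cumulative: 115
Frame 8: SPARE (9+1=10). 10 + next roll (9) = 19. Cumulative: 134
Frame 9: OPEN (9+0=9). Cumulative: 143
Frame 10: OPEN. Sum of all frame-10 rolls (9+0) = 9. Cumulative: 152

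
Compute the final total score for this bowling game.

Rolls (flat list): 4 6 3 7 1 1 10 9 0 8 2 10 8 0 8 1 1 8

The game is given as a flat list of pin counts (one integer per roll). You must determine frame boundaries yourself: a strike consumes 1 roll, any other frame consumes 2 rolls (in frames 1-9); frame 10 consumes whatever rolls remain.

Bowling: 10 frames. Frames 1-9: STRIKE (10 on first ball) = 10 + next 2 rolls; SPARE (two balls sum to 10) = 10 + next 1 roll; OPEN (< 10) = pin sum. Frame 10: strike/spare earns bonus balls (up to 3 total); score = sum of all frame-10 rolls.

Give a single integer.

Frame 1: SPARE (4+6=10). 10 + next roll (3) = 13. Cumulative: 13
Frame 2: SPARE (3+7=10). 10 + next roll (1) = 11. Cumulative: 24
Frame 3: OPEN (1+1=2). Cumulative: 26
Frame 4: STRIKE. 10 + next two rolls (9+0) = 19. Cumulative: 45
Frame 5: OPEN (9+0=9). Cumulative: 54
Frame 6: SPARE (8+2=10). 10 + next roll (10) = 20. Cumulative: 74
Frame 7: STRIKE. 10 + next two rolls (8+0) = 18. Cumulative: 92
Frame 8: OPEN (8+0=8). Cumulative: 100
Frame 9: OPEN (8+1=9). Cumulative: 109
Frame 10: OPEN. Sum of all frame-10 rolls (1+8) = 9. Cumulative: 118

Answer: 118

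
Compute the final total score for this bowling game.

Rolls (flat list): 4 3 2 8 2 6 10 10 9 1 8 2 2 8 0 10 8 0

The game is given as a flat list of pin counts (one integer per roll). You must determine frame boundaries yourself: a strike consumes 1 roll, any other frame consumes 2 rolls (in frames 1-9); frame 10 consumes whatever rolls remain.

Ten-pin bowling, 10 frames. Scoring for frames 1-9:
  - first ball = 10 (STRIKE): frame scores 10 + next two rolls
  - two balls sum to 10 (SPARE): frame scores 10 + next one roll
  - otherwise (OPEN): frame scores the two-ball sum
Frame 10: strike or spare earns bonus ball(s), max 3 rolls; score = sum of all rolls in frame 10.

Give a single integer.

Answer: 142

Derivation:
Frame 1: OPEN (4+3=7). Cumulative: 7
Frame 2: SPARE (2+8=10). 10 + next roll (2) = 12. Cumulative: 19
Frame 3: OPEN (2+6=8). Cumulative: 27
Frame 4: STRIKE. 10 + next two rolls (10+9) = 29. Cumulative: 56
Frame 5: STRIKE. 10 + next two rolls (9+1) = 20. Cumulative: 76
Frame 6: SPARE (9+1=10). 10 + next roll (8) = 18. Cumulative: 94
Frame 7: SPARE (8+2=10). 10 + next roll (2) = 12. Cumulative: 106
Frame 8: SPARE (2+8=10). 10 + next roll (0) = 10. Cumulative: 116
Frame 9: SPARE (0+10=10). 10 + next roll (8) = 18. Cumulative: 134
Frame 10: OPEN. Sum of all frame-10 rolls (8+0) = 8. Cumulative: 142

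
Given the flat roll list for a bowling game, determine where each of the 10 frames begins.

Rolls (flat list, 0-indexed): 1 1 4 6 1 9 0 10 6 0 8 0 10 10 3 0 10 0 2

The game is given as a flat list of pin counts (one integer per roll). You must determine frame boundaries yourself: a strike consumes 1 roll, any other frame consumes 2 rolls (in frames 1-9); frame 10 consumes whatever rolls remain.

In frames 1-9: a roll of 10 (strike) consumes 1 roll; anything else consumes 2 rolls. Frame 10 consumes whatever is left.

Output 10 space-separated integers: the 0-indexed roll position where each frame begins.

Frame 1 starts at roll index 0: rolls=1,1 (sum=2), consumes 2 rolls
Frame 2 starts at roll index 2: rolls=4,6 (sum=10), consumes 2 rolls
Frame 3 starts at roll index 4: rolls=1,9 (sum=10), consumes 2 rolls
Frame 4 starts at roll index 6: rolls=0,10 (sum=10), consumes 2 rolls
Frame 5 starts at roll index 8: rolls=6,0 (sum=6), consumes 2 rolls
Frame 6 starts at roll index 10: rolls=8,0 (sum=8), consumes 2 rolls
Frame 7 starts at roll index 12: roll=10 (strike), consumes 1 roll
Frame 8 starts at roll index 13: roll=10 (strike), consumes 1 roll
Frame 9 starts at roll index 14: rolls=3,0 (sum=3), consumes 2 rolls
Frame 10 starts at roll index 16: 3 remaining rolls

Answer: 0 2 4 6 8 10 12 13 14 16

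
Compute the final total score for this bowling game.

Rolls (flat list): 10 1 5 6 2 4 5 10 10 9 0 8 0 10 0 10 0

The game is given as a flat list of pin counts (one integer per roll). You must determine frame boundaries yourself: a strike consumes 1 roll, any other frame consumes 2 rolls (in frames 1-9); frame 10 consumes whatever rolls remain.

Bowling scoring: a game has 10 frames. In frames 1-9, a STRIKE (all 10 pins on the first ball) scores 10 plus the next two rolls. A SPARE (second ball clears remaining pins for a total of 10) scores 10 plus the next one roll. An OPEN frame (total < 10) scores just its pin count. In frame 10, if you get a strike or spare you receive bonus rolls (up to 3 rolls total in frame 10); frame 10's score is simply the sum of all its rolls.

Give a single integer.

Frame 1: STRIKE. 10 + next two rolls (1+5) = 16. Cumulative: 16
Frame 2: OPEN (1+5=6). Cumulative: 22
Frame 3: OPEN (6+2=8). Cumulative: 30
Frame 4: OPEN (4+5=9). Cumulative: 39
Frame 5: STRIKE. 10 + next two rolls (10+9) = 29. Cumulative: 68
Frame 6: STRIKE. 10 + next two rolls (9+0) = 19. Cumulative: 87
Frame 7: OPEN (9+0=9). Cumulative: 96
Frame 8: OPEN (8+0=8). Cumulative: 104
Frame 9: STRIKE. 10 + next two rolls (0+10) = 20. Cumulative: 124
Frame 10: SPARE. Sum of all frame-10 rolls (0+10+0) = 10. Cumulative: 134

Answer: 134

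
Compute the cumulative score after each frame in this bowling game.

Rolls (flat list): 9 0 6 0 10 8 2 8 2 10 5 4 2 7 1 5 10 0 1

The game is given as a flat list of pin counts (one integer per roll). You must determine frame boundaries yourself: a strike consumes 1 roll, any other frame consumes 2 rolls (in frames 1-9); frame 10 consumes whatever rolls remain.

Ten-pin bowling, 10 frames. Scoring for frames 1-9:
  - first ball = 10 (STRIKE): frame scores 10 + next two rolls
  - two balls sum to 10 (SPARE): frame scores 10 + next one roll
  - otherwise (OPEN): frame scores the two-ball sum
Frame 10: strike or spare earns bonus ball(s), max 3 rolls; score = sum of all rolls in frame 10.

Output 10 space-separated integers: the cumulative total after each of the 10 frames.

Answer: 9 15 35 53 73 92 101 110 116 127

Derivation:
Frame 1: OPEN (9+0=9). Cumulative: 9
Frame 2: OPEN (6+0=6). Cumulative: 15
Frame 3: STRIKE. 10 + next two rolls (8+2) = 20. Cumulative: 35
Frame 4: SPARE (8+2=10). 10 + next roll (8) = 18. Cumulative: 53
Frame 5: SPARE (8+2=10). 10 + next roll (10) = 20. Cumulative: 73
Frame 6: STRIKE. 10 + next two rolls (5+4) = 19. Cumulative: 92
Frame 7: OPEN (5+4=9). Cumulative: 101
Frame 8: OPEN (2+7=9). Cumulative: 110
Frame 9: OPEN (1+5=6). Cumulative: 116
Frame 10: STRIKE. Sum of all frame-10 rolls (10+0+1) = 11. Cumulative: 127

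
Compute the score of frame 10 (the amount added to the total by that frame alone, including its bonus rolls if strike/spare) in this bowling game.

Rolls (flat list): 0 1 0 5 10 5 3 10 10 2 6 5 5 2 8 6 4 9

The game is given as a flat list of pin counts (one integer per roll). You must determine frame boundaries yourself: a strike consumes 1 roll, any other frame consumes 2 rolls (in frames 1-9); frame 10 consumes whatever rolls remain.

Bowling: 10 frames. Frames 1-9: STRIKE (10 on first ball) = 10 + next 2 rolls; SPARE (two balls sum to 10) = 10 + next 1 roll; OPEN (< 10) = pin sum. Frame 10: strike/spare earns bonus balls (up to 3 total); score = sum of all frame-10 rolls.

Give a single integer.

Answer: 19

Derivation:
Frame 1: OPEN (0+1=1). Cumulative: 1
Frame 2: OPEN (0+5=5). Cumulative: 6
Frame 3: STRIKE. 10 + next two rolls (5+3) = 18. Cumulative: 24
Frame 4: OPEN (5+3=8). Cumulative: 32
Frame 5: STRIKE. 10 + next two rolls (10+2) = 22. Cumulative: 54
Frame 6: STRIKE. 10 + next two rolls (2+6) = 18. Cumulative: 72
Frame 7: OPEN (2+6=8). Cumulative: 80
Frame 8: SPARE (5+5=10). 10 + next roll (2) = 12. Cumulative: 92
Frame 9: SPARE (2+8=10). 10 + next roll (6) = 16. Cumulative: 108
Frame 10: SPARE. Sum of all frame-10 rolls (6+4+9) = 19. Cumulative: 127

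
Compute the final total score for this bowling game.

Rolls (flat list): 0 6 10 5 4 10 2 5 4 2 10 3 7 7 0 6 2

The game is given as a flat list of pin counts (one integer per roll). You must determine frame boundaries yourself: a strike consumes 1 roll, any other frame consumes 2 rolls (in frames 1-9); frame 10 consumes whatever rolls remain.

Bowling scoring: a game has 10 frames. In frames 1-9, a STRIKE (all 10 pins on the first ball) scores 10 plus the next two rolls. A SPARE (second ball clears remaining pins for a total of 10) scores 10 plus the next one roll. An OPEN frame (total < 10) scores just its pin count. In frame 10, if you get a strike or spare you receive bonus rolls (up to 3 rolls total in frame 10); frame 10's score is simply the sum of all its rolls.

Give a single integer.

Frame 1: OPEN (0+6=6). Cumulative: 6
Frame 2: STRIKE. 10 + next two rolls (5+4) = 19. Cumulative: 25
Frame 3: OPEN (5+4=9). Cumulative: 34
Frame 4: STRIKE. 10 + next two rolls (2+5) = 17. Cumulative: 51
Frame 5: OPEN (2+5=7). Cumulative: 58
Frame 6: OPEN (4+2=6). Cumulative: 64
Frame 7: STRIKE. 10 + next two rolls (3+7) = 20. Cumulative: 84
Frame 8: SPARE (3+7=10). 10 + next roll (7) = 17. Cumulative: 101
Frame 9: OPEN (7+0=7). Cumulative: 108
Frame 10: OPEN. Sum of all frame-10 rolls (6+2) = 8. Cumulative: 116

Answer: 116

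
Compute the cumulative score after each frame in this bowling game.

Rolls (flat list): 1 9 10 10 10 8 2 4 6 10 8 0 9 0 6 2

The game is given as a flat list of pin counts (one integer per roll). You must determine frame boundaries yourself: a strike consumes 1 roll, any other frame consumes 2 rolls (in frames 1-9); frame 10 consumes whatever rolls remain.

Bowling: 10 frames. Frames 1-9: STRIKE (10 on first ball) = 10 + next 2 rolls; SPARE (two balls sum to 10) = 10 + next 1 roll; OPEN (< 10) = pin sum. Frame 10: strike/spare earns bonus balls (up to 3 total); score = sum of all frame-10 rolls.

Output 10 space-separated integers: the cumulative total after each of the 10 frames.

Frame 1: SPARE (1+9=10). 10 + next roll (10) = 20. Cumulative: 20
Frame 2: STRIKE. 10 + next two rolls (10+10) = 30. Cumulative: 50
Frame 3: STRIKE. 10 + next two rolls (10+8) = 28. Cumulative: 78
Frame 4: STRIKE. 10 + next two rolls (8+2) = 20. Cumulative: 98
Frame 5: SPARE (8+2=10). 10 + next roll (4) = 14. Cumulative: 112
Frame 6: SPARE (4+6=10). 10 + next roll (10) = 20. Cumulative: 132
Frame 7: STRIKE. 10 + next two rolls (8+0) = 18. Cumulative: 150
Frame 8: OPEN (8+0=8). Cumulative: 158
Frame 9: OPEN (9+0=9). Cumulative: 167
Frame 10: OPEN. Sum of all frame-10 rolls (6+2) = 8. Cumulative: 175

Answer: 20 50 78 98 112 132 150 158 167 175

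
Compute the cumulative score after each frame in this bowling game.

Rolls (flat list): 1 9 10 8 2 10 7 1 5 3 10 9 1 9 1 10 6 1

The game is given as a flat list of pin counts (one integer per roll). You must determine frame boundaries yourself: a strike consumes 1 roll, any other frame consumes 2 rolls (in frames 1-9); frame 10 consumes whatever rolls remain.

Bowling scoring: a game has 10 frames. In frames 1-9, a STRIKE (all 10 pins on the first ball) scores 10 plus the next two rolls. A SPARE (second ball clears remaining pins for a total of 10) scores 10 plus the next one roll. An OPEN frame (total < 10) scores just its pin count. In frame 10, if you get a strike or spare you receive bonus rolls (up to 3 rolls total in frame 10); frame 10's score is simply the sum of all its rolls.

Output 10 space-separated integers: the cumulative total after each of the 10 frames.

Answer: 20 40 60 78 86 94 114 133 153 170

Derivation:
Frame 1: SPARE (1+9=10). 10 + next roll (10) = 20. Cumulative: 20
Frame 2: STRIKE. 10 + next two rolls (8+2) = 20. Cumulative: 40
Frame 3: SPARE (8+2=10). 10 + next roll (10) = 20. Cumulative: 60
Frame 4: STRIKE. 10 + next two rolls (7+1) = 18. Cumulative: 78
Frame 5: OPEN (7+1=8). Cumulative: 86
Frame 6: OPEN (5+3=8). Cumulative: 94
Frame 7: STRIKE. 10 + next two rolls (9+1) = 20. Cumulative: 114
Frame 8: SPARE (9+1=10). 10 + next roll (9) = 19. Cumulative: 133
Frame 9: SPARE (9+1=10). 10 + next roll (10) = 20. Cumulative: 153
Frame 10: STRIKE. Sum of all frame-10 rolls (10+6+1) = 17. Cumulative: 170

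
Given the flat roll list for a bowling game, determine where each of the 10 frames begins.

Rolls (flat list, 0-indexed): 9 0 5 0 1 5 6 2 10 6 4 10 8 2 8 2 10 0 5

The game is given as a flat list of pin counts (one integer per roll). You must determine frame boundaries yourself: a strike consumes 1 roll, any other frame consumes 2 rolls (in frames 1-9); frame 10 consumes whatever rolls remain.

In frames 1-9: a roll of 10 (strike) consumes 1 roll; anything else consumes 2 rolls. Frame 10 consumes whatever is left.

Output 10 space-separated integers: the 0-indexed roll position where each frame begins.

Frame 1 starts at roll index 0: rolls=9,0 (sum=9), consumes 2 rolls
Frame 2 starts at roll index 2: rolls=5,0 (sum=5), consumes 2 rolls
Frame 3 starts at roll index 4: rolls=1,5 (sum=6), consumes 2 rolls
Frame 4 starts at roll index 6: rolls=6,2 (sum=8), consumes 2 rolls
Frame 5 starts at roll index 8: roll=10 (strike), consumes 1 roll
Frame 6 starts at roll index 9: rolls=6,4 (sum=10), consumes 2 rolls
Frame 7 starts at roll index 11: roll=10 (strike), consumes 1 roll
Frame 8 starts at roll index 12: rolls=8,2 (sum=10), consumes 2 rolls
Frame 9 starts at roll index 14: rolls=8,2 (sum=10), consumes 2 rolls
Frame 10 starts at roll index 16: 3 remaining rolls

Answer: 0 2 4 6 8 9 11 12 14 16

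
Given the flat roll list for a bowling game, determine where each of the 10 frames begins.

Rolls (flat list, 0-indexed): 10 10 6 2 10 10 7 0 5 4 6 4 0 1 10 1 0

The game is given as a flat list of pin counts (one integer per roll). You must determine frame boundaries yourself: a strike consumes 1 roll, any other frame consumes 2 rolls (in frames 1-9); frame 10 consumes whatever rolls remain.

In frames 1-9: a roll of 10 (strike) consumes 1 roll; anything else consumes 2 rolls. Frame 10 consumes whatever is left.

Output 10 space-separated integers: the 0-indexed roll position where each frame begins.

Frame 1 starts at roll index 0: roll=10 (strike), consumes 1 roll
Frame 2 starts at roll index 1: roll=10 (strike), consumes 1 roll
Frame 3 starts at roll index 2: rolls=6,2 (sum=8), consumes 2 rolls
Frame 4 starts at roll index 4: roll=10 (strike), consumes 1 roll
Frame 5 starts at roll index 5: roll=10 (strike), consumes 1 roll
Frame 6 starts at roll index 6: rolls=7,0 (sum=7), consumes 2 rolls
Frame 7 starts at roll index 8: rolls=5,4 (sum=9), consumes 2 rolls
Frame 8 starts at roll index 10: rolls=6,4 (sum=10), consumes 2 rolls
Frame 9 starts at roll index 12: rolls=0,1 (sum=1), consumes 2 rolls
Frame 10 starts at roll index 14: 3 remaining rolls

Answer: 0 1 2 4 5 6 8 10 12 14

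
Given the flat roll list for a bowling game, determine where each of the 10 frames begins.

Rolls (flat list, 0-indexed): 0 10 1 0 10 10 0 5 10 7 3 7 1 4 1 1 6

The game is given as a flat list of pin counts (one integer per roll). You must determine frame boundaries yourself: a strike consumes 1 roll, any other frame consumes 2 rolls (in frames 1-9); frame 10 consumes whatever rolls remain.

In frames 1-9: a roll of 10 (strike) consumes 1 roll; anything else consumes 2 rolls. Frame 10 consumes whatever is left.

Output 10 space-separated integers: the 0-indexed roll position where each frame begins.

Answer: 0 2 4 5 6 8 9 11 13 15

Derivation:
Frame 1 starts at roll index 0: rolls=0,10 (sum=10), consumes 2 rolls
Frame 2 starts at roll index 2: rolls=1,0 (sum=1), consumes 2 rolls
Frame 3 starts at roll index 4: roll=10 (strike), consumes 1 roll
Frame 4 starts at roll index 5: roll=10 (strike), consumes 1 roll
Frame 5 starts at roll index 6: rolls=0,5 (sum=5), consumes 2 rolls
Frame 6 starts at roll index 8: roll=10 (strike), consumes 1 roll
Frame 7 starts at roll index 9: rolls=7,3 (sum=10), consumes 2 rolls
Frame 8 starts at roll index 11: rolls=7,1 (sum=8), consumes 2 rolls
Frame 9 starts at roll index 13: rolls=4,1 (sum=5), consumes 2 rolls
Frame 10 starts at roll index 15: 2 remaining rolls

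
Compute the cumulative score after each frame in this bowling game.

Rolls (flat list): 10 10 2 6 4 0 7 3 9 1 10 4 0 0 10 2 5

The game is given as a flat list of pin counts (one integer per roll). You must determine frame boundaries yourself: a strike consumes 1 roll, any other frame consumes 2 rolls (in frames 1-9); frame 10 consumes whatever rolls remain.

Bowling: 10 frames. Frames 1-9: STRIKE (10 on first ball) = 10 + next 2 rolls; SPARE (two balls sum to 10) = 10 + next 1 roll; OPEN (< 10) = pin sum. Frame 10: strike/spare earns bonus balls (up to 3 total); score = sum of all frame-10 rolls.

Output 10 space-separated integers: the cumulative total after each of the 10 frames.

Frame 1: STRIKE. 10 + next two rolls (10+2) = 22. Cumulative: 22
Frame 2: STRIKE. 10 + next two rolls (2+6) = 18. Cumulative: 40
Frame 3: OPEN (2+6=8). Cumulative: 48
Frame 4: OPEN (4+0=4). Cumulative: 52
Frame 5: SPARE (7+3=10). 10 + next roll (9) = 19. Cumulative: 71
Frame 6: SPARE (9+1=10). 10 + next roll (10) = 20. Cumulative: 91
Frame 7: STRIKE. 10 + next two rolls (4+0) = 14. Cumulative: 105
Frame 8: OPEN (4+0=4). Cumulative: 109
Frame 9: SPARE (0+10=10). 10 + next roll (2) = 12. Cumulative: 121
Frame 10: OPEN. Sum of all frame-10 rolls (2+5) = 7. Cumulative: 128

Answer: 22 40 48 52 71 91 105 109 121 128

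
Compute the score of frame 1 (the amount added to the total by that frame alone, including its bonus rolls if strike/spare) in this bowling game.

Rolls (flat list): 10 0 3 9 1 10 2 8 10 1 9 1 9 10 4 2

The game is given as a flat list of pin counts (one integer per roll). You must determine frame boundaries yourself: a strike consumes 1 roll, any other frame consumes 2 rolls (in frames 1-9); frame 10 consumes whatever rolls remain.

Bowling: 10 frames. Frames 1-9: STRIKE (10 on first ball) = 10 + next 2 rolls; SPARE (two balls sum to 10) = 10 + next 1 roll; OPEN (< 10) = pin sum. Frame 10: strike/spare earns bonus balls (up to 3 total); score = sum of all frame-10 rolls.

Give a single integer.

Answer: 13

Derivation:
Frame 1: STRIKE. 10 + next two rolls (0+3) = 13. Cumulative: 13
Frame 2: OPEN (0+3=3). Cumulative: 16
Frame 3: SPARE (9+1=10). 10 + next roll (10) = 20. Cumulative: 36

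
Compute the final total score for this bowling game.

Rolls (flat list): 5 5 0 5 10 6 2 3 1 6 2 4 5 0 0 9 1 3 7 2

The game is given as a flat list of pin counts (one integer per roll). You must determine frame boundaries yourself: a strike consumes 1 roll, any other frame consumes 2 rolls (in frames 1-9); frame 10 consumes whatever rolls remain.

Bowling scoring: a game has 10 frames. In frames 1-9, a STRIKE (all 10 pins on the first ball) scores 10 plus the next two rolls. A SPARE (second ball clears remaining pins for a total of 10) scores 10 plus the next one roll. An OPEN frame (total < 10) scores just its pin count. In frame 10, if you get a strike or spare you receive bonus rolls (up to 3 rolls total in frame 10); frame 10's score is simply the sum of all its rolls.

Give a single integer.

Answer: 87

Derivation:
Frame 1: SPARE (5+5=10). 10 + next roll (0) = 10. Cumulative: 10
Frame 2: OPEN (0+5=5). Cumulative: 15
Frame 3: STRIKE. 10 + next two rolls (6+2) = 18. Cumulative: 33
Frame 4: OPEN (6+2=8). Cumulative: 41
Frame 5: OPEN (3+1=4). Cumulative: 45
Frame 6: OPEN (6+2=8). Cumulative: 53
Frame 7: OPEN (4+5=9). Cumulative: 62
Frame 8: OPEN (0+0=0). Cumulative: 62
Frame 9: SPARE (9+1=10). 10 + next roll (3) = 13. Cumulative: 75
Frame 10: SPARE. Sum of all frame-10 rolls (3+7+2) = 12. Cumulative: 87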